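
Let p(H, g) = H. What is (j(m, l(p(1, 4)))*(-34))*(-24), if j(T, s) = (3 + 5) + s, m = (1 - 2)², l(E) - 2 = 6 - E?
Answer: 12240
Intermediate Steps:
l(E) = 8 - E (l(E) = 2 + (6 - E) = 8 - E)
m = 1 (m = (-1)² = 1)
j(T, s) = 8 + s
(j(m, l(p(1, 4)))*(-34))*(-24) = ((8 + (8 - 1*1))*(-34))*(-24) = ((8 + (8 - 1))*(-34))*(-24) = ((8 + 7)*(-34))*(-24) = (15*(-34))*(-24) = -510*(-24) = 12240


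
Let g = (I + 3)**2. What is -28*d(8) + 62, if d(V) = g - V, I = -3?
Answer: 286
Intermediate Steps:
g = 0 (g = (-3 + 3)**2 = 0**2 = 0)
d(V) = -V (d(V) = 0 - V = -V)
-28*d(8) + 62 = -(-28)*8 + 62 = -28*(-8) + 62 = 224 + 62 = 286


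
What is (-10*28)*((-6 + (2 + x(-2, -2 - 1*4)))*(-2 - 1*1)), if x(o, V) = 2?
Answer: -1680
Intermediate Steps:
(-10*28)*((-6 + (2 + x(-2, -2 - 1*4)))*(-2 - 1*1)) = (-10*28)*((-6 + (2 + 2))*(-2 - 1*1)) = -280*(-6 + 4)*(-2 - 1) = -(-560)*(-3) = -280*6 = -1680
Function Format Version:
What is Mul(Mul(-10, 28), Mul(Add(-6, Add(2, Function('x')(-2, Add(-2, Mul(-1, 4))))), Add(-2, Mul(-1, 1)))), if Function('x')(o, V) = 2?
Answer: -1680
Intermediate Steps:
Mul(Mul(-10, 28), Mul(Add(-6, Add(2, Function('x')(-2, Add(-2, Mul(-1, 4))))), Add(-2, Mul(-1, 1)))) = Mul(Mul(-10, 28), Mul(Add(-6, Add(2, 2)), Add(-2, Mul(-1, 1)))) = Mul(-280, Mul(Add(-6, 4), Add(-2, -1))) = Mul(-280, Mul(-2, -3)) = Mul(-280, 6) = -1680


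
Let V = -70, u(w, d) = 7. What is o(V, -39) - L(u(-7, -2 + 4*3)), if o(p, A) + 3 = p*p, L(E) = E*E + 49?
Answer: 4799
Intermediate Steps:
L(E) = 49 + E**2 (L(E) = E**2 + 49 = 49 + E**2)
o(p, A) = -3 + p**2 (o(p, A) = -3 + p*p = -3 + p**2)
o(V, -39) - L(u(-7, -2 + 4*3)) = (-3 + (-70)**2) - (49 + 7**2) = (-3 + 4900) - (49 + 49) = 4897 - 1*98 = 4897 - 98 = 4799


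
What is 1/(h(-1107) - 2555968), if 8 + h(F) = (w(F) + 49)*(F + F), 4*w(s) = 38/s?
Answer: -1/2664443 ≈ -3.7531e-7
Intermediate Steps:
w(s) = 19/(2*s) (w(s) = (38/s)/4 = 19/(2*s))
h(F) = -8 + 2*F*(49 + 19/(2*F)) (h(F) = -8 + (19/(2*F) + 49)*(F + F) = -8 + (49 + 19/(2*F))*(2*F) = -8 + 2*F*(49 + 19/(2*F)))
1/(h(-1107) - 2555968) = 1/((11 + 98*(-1107)) - 2555968) = 1/((11 - 108486) - 2555968) = 1/(-108475 - 2555968) = 1/(-2664443) = -1/2664443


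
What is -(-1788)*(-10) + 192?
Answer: -17688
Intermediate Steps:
-(-1788)*(-10) + 192 = -894*20 + 192 = -17880 + 192 = -17688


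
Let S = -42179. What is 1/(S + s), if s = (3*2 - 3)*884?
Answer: -1/39527 ≈ -2.5299e-5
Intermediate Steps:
s = 2652 (s = (6 - 3)*884 = 3*884 = 2652)
1/(S + s) = 1/(-42179 + 2652) = 1/(-39527) = -1/39527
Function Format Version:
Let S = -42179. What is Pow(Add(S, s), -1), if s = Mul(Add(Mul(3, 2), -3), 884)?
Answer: Rational(-1, 39527) ≈ -2.5299e-5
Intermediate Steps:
s = 2652 (s = Mul(Add(6, -3), 884) = Mul(3, 884) = 2652)
Pow(Add(S, s), -1) = Pow(Add(-42179, 2652), -1) = Pow(-39527, -1) = Rational(-1, 39527)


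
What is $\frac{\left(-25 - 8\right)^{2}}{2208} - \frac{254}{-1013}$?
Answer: $\frac{554663}{745568} \approx 0.74395$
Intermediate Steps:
$\frac{\left(-25 - 8\right)^{2}}{2208} - \frac{254}{-1013} = \left(-33\right)^{2} \cdot \frac{1}{2208} - - \frac{254}{1013} = 1089 \cdot \frac{1}{2208} + \frac{254}{1013} = \frac{363}{736} + \frac{254}{1013} = \frac{554663}{745568}$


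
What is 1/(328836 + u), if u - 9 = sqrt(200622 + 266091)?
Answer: 109615/36046189104 - sqrt(51857)/36046189104 ≈ 3.0346e-6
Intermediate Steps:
u = 9 + 3*sqrt(51857) (u = 9 + sqrt(200622 + 266091) = 9 + sqrt(466713) = 9 + 3*sqrt(51857) ≈ 692.16)
1/(328836 + u) = 1/(328836 + (9 + 3*sqrt(51857))) = 1/(328845 + 3*sqrt(51857))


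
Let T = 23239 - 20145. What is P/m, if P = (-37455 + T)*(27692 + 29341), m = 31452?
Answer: -653236971/10484 ≈ -62308.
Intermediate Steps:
T = 3094
P = -1959710913 (P = (-37455 + 3094)*(27692 + 29341) = -34361*57033 = -1959710913)
P/m = -1959710913/31452 = -1959710913*1/31452 = -653236971/10484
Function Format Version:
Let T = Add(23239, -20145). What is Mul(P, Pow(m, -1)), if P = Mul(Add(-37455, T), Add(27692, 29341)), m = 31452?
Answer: Rational(-653236971, 10484) ≈ -62308.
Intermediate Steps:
T = 3094
P = -1959710913 (P = Mul(Add(-37455, 3094), Add(27692, 29341)) = Mul(-34361, 57033) = -1959710913)
Mul(P, Pow(m, -1)) = Mul(-1959710913, Pow(31452, -1)) = Mul(-1959710913, Rational(1, 31452)) = Rational(-653236971, 10484)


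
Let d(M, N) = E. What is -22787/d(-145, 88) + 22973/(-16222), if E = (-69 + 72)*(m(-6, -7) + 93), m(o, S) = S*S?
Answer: -94859303/1727643 ≈ -54.907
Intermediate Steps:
m(o, S) = S²
E = 426 (E = (-69 + 72)*((-7)² + 93) = 3*(49 + 93) = 3*142 = 426)
d(M, N) = 426
-22787/d(-145, 88) + 22973/(-16222) = -22787/426 + 22973/(-16222) = -22787*1/426 + 22973*(-1/16222) = -22787/426 - 22973/16222 = -94859303/1727643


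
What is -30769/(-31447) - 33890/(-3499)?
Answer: 1173399561/110033053 ≈ 10.664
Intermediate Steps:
-30769/(-31447) - 33890/(-3499) = -30769*(-1/31447) - 33890*(-1/3499) = 30769/31447 + 33890/3499 = 1173399561/110033053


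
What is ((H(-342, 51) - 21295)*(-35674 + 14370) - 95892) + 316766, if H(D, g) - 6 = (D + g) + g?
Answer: 458874690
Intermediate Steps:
H(D, g) = 6 + D + 2*g (H(D, g) = 6 + ((D + g) + g) = 6 + (D + 2*g) = 6 + D + 2*g)
((H(-342, 51) - 21295)*(-35674 + 14370) - 95892) + 316766 = (((6 - 342 + 2*51) - 21295)*(-35674 + 14370) - 95892) + 316766 = (((6 - 342 + 102) - 21295)*(-21304) - 95892) + 316766 = ((-234 - 21295)*(-21304) - 95892) + 316766 = (-21529*(-21304) - 95892) + 316766 = (458653816 - 95892) + 316766 = 458557924 + 316766 = 458874690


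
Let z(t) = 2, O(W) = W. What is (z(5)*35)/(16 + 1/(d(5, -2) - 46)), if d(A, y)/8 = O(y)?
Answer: 4340/991 ≈ 4.3794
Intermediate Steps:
d(A, y) = 8*y
(z(5)*35)/(16 + 1/(d(5, -2) - 46)) = (2*35)/(16 + 1/(8*(-2) - 46)) = 70/(16 + 1/(-16 - 46)) = 70/(16 + 1/(-62)) = 70/(16 - 1/62) = 70/(991/62) = 70*(62/991) = 4340/991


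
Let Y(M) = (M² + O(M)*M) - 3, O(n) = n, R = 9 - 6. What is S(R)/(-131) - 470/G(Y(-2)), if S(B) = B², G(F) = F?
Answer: -12323/131 ≈ -94.069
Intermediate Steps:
R = 3
Y(M) = -3 + 2*M² (Y(M) = (M² + M*M) - 3 = (M² + M²) - 3 = 2*M² - 3 = -3 + 2*M²)
S(R)/(-131) - 470/G(Y(-2)) = 3²/(-131) - 470/(-3 + 2*(-2)²) = 9*(-1/131) - 470/(-3 + 2*4) = -9/131 - 470/(-3 + 8) = -9/131 - 470/5 = -9/131 - 470*⅕ = -9/131 - 94 = -12323/131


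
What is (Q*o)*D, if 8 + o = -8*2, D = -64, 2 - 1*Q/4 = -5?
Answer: 43008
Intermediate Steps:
Q = 28 (Q = 8 - 4*(-5) = 8 + 20 = 28)
o = -24 (o = -8 - 8*2 = -8 - 16 = -24)
(Q*o)*D = (28*(-24))*(-64) = -672*(-64) = 43008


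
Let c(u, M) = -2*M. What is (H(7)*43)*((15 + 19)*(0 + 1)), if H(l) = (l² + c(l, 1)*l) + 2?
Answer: 54094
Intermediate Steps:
H(l) = 2 + l² - 2*l (H(l) = (l² + (-2*1)*l) + 2 = (l² - 2*l) + 2 = 2 + l² - 2*l)
(H(7)*43)*((15 + 19)*(0 + 1)) = ((2 + 7² - 2*7)*43)*((15 + 19)*(0 + 1)) = ((2 + 49 - 14)*43)*(34*1) = (37*43)*34 = 1591*34 = 54094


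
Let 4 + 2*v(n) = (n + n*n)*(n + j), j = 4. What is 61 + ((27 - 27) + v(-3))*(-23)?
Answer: 38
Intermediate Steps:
v(n) = -2 + (4 + n)*(n + n²)/2 (v(n) = -2 + ((n + n*n)*(n + 4))/2 = -2 + ((n + n²)*(4 + n))/2 = -2 + ((4 + n)*(n + n²))/2 = -2 + (4 + n)*(n + n²)/2)
61 + ((27 - 27) + v(-3))*(-23) = 61 + ((27 - 27) + (-2 + (½)*(-3)³ + 2*(-3) + (5/2)*(-3)²))*(-23) = 61 + (0 + (-2 + (½)*(-27) - 6 + (5/2)*9))*(-23) = 61 + (0 + (-2 - 27/2 - 6 + 45/2))*(-23) = 61 + (0 + 1)*(-23) = 61 + 1*(-23) = 61 - 23 = 38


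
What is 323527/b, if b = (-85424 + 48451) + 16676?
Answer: -323527/20297 ≈ -15.940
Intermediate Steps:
b = -20297 (b = -36973 + 16676 = -20297)
323527/b = 323527/(-20297) = 323527*(-1/20297) = -323527/20297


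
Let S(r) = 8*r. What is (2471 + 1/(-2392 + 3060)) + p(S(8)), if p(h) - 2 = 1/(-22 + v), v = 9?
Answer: 21474877/8684 ≈ 2472.9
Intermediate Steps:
p(h) = 25/13 (p(h) = 2 + 1/(-22 + 9) = 2 + 1/(-13) = 2 - 1/13 = 25/13)
(2471 + 1/(-2392 + 3060)) + p(S(8)) = (2471 + 1/(-2392 + 3060)) + 25/13 = (2471 + 1/668) + 25/13 = 1650629/668 + 25/13 = 21474877/8684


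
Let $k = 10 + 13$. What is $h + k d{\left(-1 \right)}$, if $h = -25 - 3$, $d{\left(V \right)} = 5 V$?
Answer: $-143$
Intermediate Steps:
$k = 23$
$h = -28$
$h + k d{\left(-1 \right)} = -28 + 23 \cdot 5 \left(-1\right) = -28 + 23 \left(-5\right) = -28 - 115 = -143$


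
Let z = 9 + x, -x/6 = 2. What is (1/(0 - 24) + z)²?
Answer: 5329/576 ≈ 9.2517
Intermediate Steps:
x = -12 (x = -6*2 = -12)
z = -3 (z = 9 - 12 = -3)
(1/(0 - 24) + z)² = (1/(0 - 24) - 3)² = (1/(-24) - 3)² = (-1/24 - 3)² = (-73/24)² = 5329/576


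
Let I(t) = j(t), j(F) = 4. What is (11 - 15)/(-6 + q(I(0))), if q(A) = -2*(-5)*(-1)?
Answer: ¼ ≈ 0.25000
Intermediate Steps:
I(t) = 4
q(A) = -10 (q(A) = 10*(-1) = -10)
(11 - 15)/(-6 + q(I(0))) = (11 - 15)/(-6 - 10) = -4/(-16) = -1/16*(-4) = ¼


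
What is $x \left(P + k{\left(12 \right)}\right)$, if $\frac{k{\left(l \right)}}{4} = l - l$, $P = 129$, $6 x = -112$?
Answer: $-2408$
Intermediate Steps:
$x = - \frac{56}{3}$ ($x = \frac{1}{6} \left(-112\right) = - \frac{56}{3} \approx -18.667$)
$k{\left(l \right)} = 0$ ($k{\left(l \right)} = 4 \left(l - l\right) = 4 \cdot 0 = 0$)
$x \left(P + k{\left(12 \right)}\right) = - \frac{56 \left(129 + 0\right)}{3} = \left(- \frac{56}{3}\right) 129 = -2408$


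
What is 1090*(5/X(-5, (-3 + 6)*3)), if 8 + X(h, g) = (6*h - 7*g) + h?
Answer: -2725/53 ≈ -51.415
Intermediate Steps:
X(h, g) = -8 - 7*g + 7*h (X(h, g) = -8 + ((6*h - 7*g) + h) = -8 + ((-7*g + 6*h) + h) = -8 + (-7*g + 7*h) = -8 - 7*g + 7*h)
1090*(5/X(-5, (-3 + 6)*3)) = 1090*(5/(-8 - 7*(-3 + 6)*3 + 7*(-5))) = 1090*(5/(-8 - 21*3 - 35)) = 1090*(5/(-8 - 7*9 - 35)) = 1090*(5/(-8 - 63 - 35)) = 1090*(5/(-106)) = 1090*(5*(-1/106)) = 1090*(-5/106) = -2725/53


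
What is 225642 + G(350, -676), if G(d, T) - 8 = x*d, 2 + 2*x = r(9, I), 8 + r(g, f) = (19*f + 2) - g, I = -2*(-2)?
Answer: 235975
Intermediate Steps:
I = 4 (I = -1*(-4) = 4)
r(g, f) = -6 - g + 19*f (r(g, f) = -8 + ((19*f + 2) - g) = -8 + ((2 + 19*f) - g) = -8 + (2 - g + 19*f) = -6 - g + 19*f)
x = 59/2 (x = -1 + (-6 - 1*9 + 19*4)/2 = -1 + (-6 - 9 + 76)/2 = -1 + (1/2)*61 = -1 + 61/2 = 59/2 ≈ 29.500)
G(d, T) = 8 + 59*d/2
225642 + G(350, -676) = 225642 + (8 + (59/2)*350) = 225642 + (8 + 10325) = 225642 + 10333 = 235975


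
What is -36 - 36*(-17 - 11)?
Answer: 972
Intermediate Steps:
-36 - 36*(-17 - 11) = -36 - 36*(-28) = -36 + 1008 = 972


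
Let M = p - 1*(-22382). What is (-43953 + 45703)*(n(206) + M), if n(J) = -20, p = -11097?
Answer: 19713750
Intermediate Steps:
M = 11285 (M = -11097 - 1*(-22382) = -11097 + 22382 = 11285)
(-43953 + 45703)*(n(206) + M) = (-43953 + 45703)*(-20 + 11285) = 1750*11265 = 19713750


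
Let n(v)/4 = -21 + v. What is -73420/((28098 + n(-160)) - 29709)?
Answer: 14684/467 ≈ 31.443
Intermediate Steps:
n(v) = -84 + 4*v (n(v) = 4*(-21 + v) = -84 + 4*v)
-73420/((28098 + n(-160)) - 29709) = -73420/((28098 + (-84 + 4*(-160))) - 29709) = -73420/((28098 + (-84 - 640)) - 29709) = -73420/((28098 - 724) - 29709) = -73420/(27374 - 29709) = -73420/(-2335) = -73420*(-1/2335) = 14684/467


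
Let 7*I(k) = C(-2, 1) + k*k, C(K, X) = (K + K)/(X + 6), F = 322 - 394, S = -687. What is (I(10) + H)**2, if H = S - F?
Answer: 866654721/2401 ≈ 3.6096e+5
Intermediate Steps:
F = -72
C(K, X) = 2*K/(6 + X) (C(K, X) = (2*K)/(6 + X) = 2*K/(6 + X))
H = -615 (H = -687 - 1*(-72) = -687 + 72 = -615)
I(k) = -4/49 + k**2/7 (I(k) = (2*(-2)/(6 + 1) + k*k)/7 = (2*(-2)/7 + k**2)/7 = (2*(-2)*(1/7) + k**2)/7 = (-4/7 + k**2)/7 = -4/49 + k**2/7)
(I(10) + H)**2 = ((-4/49 + (1/7)*10**2) - 615)**2 = ((-4/49 + (1/7)*100) - 615)**2 = ((-4/49 + 100/7) - 615)**2 = (696/49 - 615)**2 = (-29439/49)**2 = 866654721/2401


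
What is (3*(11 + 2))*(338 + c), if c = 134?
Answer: 18408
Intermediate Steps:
(3*(11 + 2))*(338 + c) = (3*(11 + 2))*(338 + 134) = (3*13)*472 = 39*472 = 18408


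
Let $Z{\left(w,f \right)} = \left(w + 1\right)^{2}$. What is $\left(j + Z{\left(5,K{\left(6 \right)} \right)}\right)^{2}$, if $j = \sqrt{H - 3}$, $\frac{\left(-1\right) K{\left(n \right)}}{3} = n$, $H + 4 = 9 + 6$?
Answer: $1304 + 144 \sqrt{2} \approx 1507.6$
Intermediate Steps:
$H = 11$ ($H = -4 + \left(9 + 6\right) = -4 + 15 = 11$)
$K{\left(n \right)} = - 3 n$
$Z{\left(w,f \right)} = \left(1 + w\right)^{2}$
$j = 2 \sqrt{2}$ ($j = \sqrt{11 - 3} = \sqrt{8} = 2 \sqrt{2} \approx 2.8284$)
$\left(j + Z{\left(5,K{\left(6 \right)} \right)}\right)^{2} = \left(2 \sqrt{2} + \left(1 + 5\right)^{2}\right)^{2} = \left(2 \sqrt{2} + 6^{2}\right)^{2} = \left(2 \sqrt{2} + 36\right)^{2} = \left(36 + 2 \sqrt{2}\right)^{2}$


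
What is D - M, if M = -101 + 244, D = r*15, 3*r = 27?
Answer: -8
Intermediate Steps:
r = 9 (r = (1/3)*27 = 9)
D = 135 (D = 9*15 = 135)
M = 143
D - M = 135 - 1*143 = 135 - 143 = -8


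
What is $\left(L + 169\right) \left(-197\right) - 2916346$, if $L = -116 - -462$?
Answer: $-3017801$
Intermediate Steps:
$L = 346$ ($L = -116 + 462 = 346$)
$\left(L + 169\right) \left(-197\right) - 2916346 = \left(346 + 169\right) \left(-197\right) - 2916346 = 515 \left(-197\right) - 2916346 = -101455 - 2916346 = -3017801$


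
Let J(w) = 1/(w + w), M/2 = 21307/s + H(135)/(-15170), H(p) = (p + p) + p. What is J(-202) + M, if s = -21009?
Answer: -180108229/86414388 ≈ -2.0842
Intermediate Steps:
H(p) = 3*p (H(p) = 2*p + p = 3*p)
M = -445283/213897 (M = 2*(21307/(-21009) + (3*135)/(-15170)) = 2*(21307*(-1/21009) + 405*(-1/15170)) = 2*(-143/141 - 81/3034) = 2*(-445283/427794) = -445283/213897 ≈ -2.0818)
J(w) = 1/(2*w)
J(-202) + M = (1/2)/(-202) - 445283/213897 = (1/2)*(-1/202) - 445283/213897 = -1/404 - 445283/213897 = -180108229/86414388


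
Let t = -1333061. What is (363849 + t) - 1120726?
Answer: -2089938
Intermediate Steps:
(363849 + t) - 1120726 = (363849 - 1333061) - 1120726 = -969212 - 1120726 = -2089938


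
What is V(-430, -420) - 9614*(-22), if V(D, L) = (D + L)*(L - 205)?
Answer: 742758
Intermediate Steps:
V(D, L) = (-205 + L)*(D + L) (V(D, L) = (D + L)*(-205 + L) = (-205 + L)*(D + L))
V(-430, -420) - 9614*(-22) = ((-420)² - 205*(-430) - 205*(-420) - 430*(-420)) - 9614*(-22) = (176400 + 88150 + 86100 + 180600) - 1*(-211508) = 531250 + 211508 = 742758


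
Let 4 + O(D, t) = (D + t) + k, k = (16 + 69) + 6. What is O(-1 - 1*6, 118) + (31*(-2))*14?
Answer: -670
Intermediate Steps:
k = 91 (k = 85 + 6 = 91)
O(D, t) = 87 + D + t (O(D, t) = -4 + ((D + t) + 91) = -4 + (91 + D + t) = 87 + D + t)
O(-1 - 1*6, 118) + (31*(-2))*14 = (87 + (-1 - 1*6) + 118) + (31*(-2))*14 = (87 + (-1 - 6) + 118) - 62*14 = (87 - 7 + 118) - 868 = 198 - 868 = -670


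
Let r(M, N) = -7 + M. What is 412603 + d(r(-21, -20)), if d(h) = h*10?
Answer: 412323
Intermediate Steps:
d(h) = 10*h
412603 + d(r(-21, -20)) = 412603 + 10*(-7 - 21) = 412603 + 10*(-28) = 412603 - 280 = 412323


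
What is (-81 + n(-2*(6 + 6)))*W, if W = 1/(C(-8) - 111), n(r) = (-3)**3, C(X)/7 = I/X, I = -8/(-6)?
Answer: 648/673 ≈ 0.96285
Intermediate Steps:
I = 4/3 (I = -8*(-1/6) = 4/3 ≈ 1.3333)
C(X) = 28/(3*X) (C(X) = 7*(4/(3*X)) = 28/(3*X))
n(r) = -27
W = -6/673 (W = 1/((28/3)/(-8) - 111) = 1/((28/3)*(-1/8) - 111) = 1/(-7/6 - 111) = 1/(-673/6) = -6/673 ≈ -0.0089153)
(-81 + n(-2*(6 + 6)))*W = (-81 - 27)*(-6/673) = -108*(-6/673) = 648/673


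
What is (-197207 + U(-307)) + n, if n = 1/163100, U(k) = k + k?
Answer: -32264605099/163100 ≈ -1.9782e+5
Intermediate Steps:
U(k) = 2*k
n = 1/163100 ≈ 6.1312e-6
(-197207 + U(-307)) + n = (-197207 + 2*(-307)) + 1/163100 = (-197207 - 614) + 1/163100 = -197821 + 1/163100 = -32264605099/163100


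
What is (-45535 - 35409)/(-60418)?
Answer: 40472/30209 ≈ 1.3397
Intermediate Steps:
(-45535 - 35409)/(-60418) = -80944*(-1/60418) = 40472/30209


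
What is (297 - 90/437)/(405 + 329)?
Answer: 129699/320758 ≈ 0.40435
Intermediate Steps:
(297 - 90/437)/(405 + 329) = (297 - 90*1/437)/734 = (297 - 90/437)*(1/734) = (129699/437)*(1/734) = 129699/320758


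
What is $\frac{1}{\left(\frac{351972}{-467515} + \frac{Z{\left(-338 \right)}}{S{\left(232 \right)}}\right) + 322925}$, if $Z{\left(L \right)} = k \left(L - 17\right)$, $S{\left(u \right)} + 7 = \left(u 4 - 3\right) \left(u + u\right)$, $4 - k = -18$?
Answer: $\frac{200654165395}{64796091644969629} \approx 3.0967 \cdot 10^{-6}$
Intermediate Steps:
$k = 22$ ($k = 4 - -18 = 4 + 18 = 22$)
$S{\left(u \right)} = -7 + 2 u \left(-3 + 4 u\right)$ ($S{\left(u \right)} = -7 + \left(u 4 - 3\right) \left(u + u\right) = -7 + \left(4 u - 3\right) 2 u = -7 + \left(-3 + 4 u\right) 2 u = -7 + 2 u \left(-3 + 4 u\right)$)
$Z{\left(L \right)} = -374 + 22 L$ ($Z{\left(L \right)} = 22 \left(L - 17\right) = 22 \left(-17 + L\right) = -374 + 22 L$)
$\frac{1}{\left(\frac{351972}{-467515} + \frac{Z{\left(-338 \right)}}{S{\left(232 \right)}}\right) + 322925} = \frac{1}{\left(\frac{351972}{-467515} + \frac{-374 + 22 \left(-338\right)}{-7 - 1392 + 8 \cdot 232^{2}}\right) + 322925} = \frac{1}{\left(351972 \left(- \frac{1}{467515}\right) + \frac{-374 - 7436}{-7 - 1392 + 8 \cdot 53824}\right) + 322925} = \frac{1}{\left(- \frac{351972}{467515} - \frac{7810}{-7 - 1392 + 430592}\right) + 322925} = \frac{1}{\left(- \frac{351972}{467515} - \frac{7810}{429193}\right) + 322925} = \frac{1}{- \frac{154715210746}{200654165395} + 322925} = \frac{1}{\frac{64796091644969629}{200654165395}} = \frac{200654165395}{64796091644969629}$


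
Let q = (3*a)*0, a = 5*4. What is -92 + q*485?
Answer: -92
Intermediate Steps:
a = 20
q = 0 (q = (3*20)*0 = 60*0 = 0)
-92 + q*485 = -92 + 0*485 = -92 + 0 = -92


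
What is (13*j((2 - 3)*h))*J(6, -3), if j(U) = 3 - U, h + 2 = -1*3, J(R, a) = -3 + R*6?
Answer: -858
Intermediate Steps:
J(R, a) = -3 + 6*R
h = -5 (h = -2 - 1*3 = -2 - 3 = -5)
(13*j((2 - 3)*h))*J(6, -3) = (13*(3 - (2 - 3)*(-5)))*(-3 + 6*6) = (13*(3 - (-1)*(-5)))*(-3 + 36) = (13*(3 - 1*5))*33 = (13*(3 - 5))*33 = (13*(-2))*33 = -26*33 = -858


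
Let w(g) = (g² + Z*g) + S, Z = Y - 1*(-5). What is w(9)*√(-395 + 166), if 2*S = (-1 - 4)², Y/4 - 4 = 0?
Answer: 565*I*√229/2 ≈ 4275.0*I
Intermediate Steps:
Y = 16 (Y = 16 + 4*0 = 16 + 0 = 16)
Z = 21 (Z = 16 - 1*(-5) = 16 + 5 = 21)
S = 25/2 (S = (-1 - 4)²/2 = (½)*(-5)² = (½)*25 = 25/2 ≈ 12.500)
w(g) = 25/2 + g² + 21*g (w(g) = (g² + 21*g) + 25/2 = 25/2 + g² + 21*g)
w(9)*√(-395 + 166) = (25/2 + 9² + 21*9)*√(-395 + 166) = (25/2 + 81 + 189)*√(-229) = 565*(I*√229)/2 = 565*I*√229/2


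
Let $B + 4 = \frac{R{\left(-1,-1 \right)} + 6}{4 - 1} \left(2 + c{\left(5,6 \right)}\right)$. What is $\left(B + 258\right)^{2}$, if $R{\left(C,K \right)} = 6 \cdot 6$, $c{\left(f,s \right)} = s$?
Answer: $133956$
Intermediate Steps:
$R{\left(C,K \right)} = 36$
$B = 108$ ($B = -4 + \frac{36 + 6}{4 - 1} \left(2 + 6\right) = -4 + \frac{1}{3} \cdot 42 \cdot 8 = -4 + 14 \cdot 8 = -4 + 112 = 108$)
$\left(B + 258\right)^{2} = \left(108 + 258\right)^{2} = 366^{2} = 133956$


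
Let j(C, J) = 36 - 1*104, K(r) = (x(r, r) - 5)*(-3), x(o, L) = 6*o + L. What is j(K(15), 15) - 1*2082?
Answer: -2150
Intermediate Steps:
x(o, L) = L + 6*o
K(r) = 15 - 21*r (K(r) = ((r + 6*r) - 5)*(-3) = (7*r - 5)*(-3) = (-5 + 7*r)*(-3) = 15 - 21*r)
j(C, J) = -68 (j(C, J) = 36 - 104 = -68)
j(K(15), 15) - 1*2082 = -68 - 1*2082 = -68 - 2082 = -2150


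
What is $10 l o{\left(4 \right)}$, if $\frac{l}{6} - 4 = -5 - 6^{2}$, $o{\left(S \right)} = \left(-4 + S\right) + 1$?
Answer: $-2220$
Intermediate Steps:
$o{\left(S \right)} = -3 + S$
$l = -222$ ($l = 24 + 6 \left(-5 - 6^{2}\right) = 24 + 6 \left(-5 - 36\right) = 24 + 6 \left(-41\right) = 24 - 246 = -222$)
$10 l o{\left(4 \right)} = 10 \left(-222\right) \left(-3 + 4\right) = \left(-2220\right) 1 = -2220$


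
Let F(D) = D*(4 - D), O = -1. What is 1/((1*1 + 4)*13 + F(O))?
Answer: 1/60 ≈ 0.016667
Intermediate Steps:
1/((1*1 + 4)*13 + F(O)) = 1/((1*1 + 4)*13 - (4 - 1*(-1))) = 1/((1 + 4)*13 - (4 + 1)) = 1/(5*13 - 1*5) = 1/(65 - 5) = 1/60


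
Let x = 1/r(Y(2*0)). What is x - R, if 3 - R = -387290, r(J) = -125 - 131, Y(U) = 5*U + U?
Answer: -99147009/256 ≈ -3.8729e+5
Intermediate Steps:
Y(U) = 6*U
r(J) = -256
R = 387293 (R = 3 - 1*(-387290) = 3 + 387290 = 387293)
x = -1/256 (x = 1/(-256) = -1/256 ≈ -0.0039063)
x - R = -1/256 - 1*387293 = -1/256 - 387293 = -99147009/256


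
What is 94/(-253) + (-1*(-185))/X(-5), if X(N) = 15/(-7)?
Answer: -65809/759 ≈ -86.705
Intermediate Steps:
X(N) = -15/7 (X(N) = 15*(-1/7) = -15/7)
94/(-253) + (-1*(-185))/X(-5) = 94/(-253) + (-1*(-185))/(-15/7) = 94*(-1/253) + 185*(-7/15) = -94/253 - 259/3 = -65809/759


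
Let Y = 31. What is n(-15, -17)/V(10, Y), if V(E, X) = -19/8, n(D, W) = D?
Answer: 120/19 ≈ 6.3158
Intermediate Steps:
V(E, X) = -19/8 (V(E, X) = -19*⅛ = -19/8)
n(-15, -17)/V(10, Y) = -15/(-19/8) = -15*(-8/19) = 120/19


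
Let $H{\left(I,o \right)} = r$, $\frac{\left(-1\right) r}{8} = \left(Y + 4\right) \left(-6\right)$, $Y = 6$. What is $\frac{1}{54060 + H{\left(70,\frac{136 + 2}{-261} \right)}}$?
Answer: $\frac{1}{54540} \approx 1.8335 \cdot 10^{-5}$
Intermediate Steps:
$r = 480$ ($r = - 8 \left(6 + 4\right) \left(-6\right) = - 8 \cdot 10 \left(-6\right) = \left(-8\right) \left(-60\right) = 480$)
$H{\left(I,o \right)} = 480$
$\frac{1}{54060 + H{\left(70,\frac{136 + 2}{-261} \right)}} = \frac{1}{54060 + 480} = \frac{1}{54540}$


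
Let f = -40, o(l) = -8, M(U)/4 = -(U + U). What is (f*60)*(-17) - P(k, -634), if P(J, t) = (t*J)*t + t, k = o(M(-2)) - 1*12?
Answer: 8080554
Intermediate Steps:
M(U) = -8*U (M(U) = 4*(-(U + U)) = 4*(-2*U) = -8*U)
k = -20 (k = -8 - 1*12 = -8 - 12 = -20)
P(J, t) = t + J*t² (P(J, t) = (J*t)*t + t = J*t² + t = t + J*t²)
(f*60)*(-17) - P(k, -634) = -40*60*(-17) - (-634)*(1 - 20*(-634)) = -2400*(-17) - (-634)*(1 + 12680) = 40800 - (-634)*12681 = 40800 - 1*(-8039754) = 40800 + 8039754 = 8080554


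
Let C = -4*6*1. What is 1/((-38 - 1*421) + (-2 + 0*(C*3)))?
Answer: -1/461 ≈ -0.0021692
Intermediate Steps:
C = -24 (C = -24*1 = -24)
1/((-38 - 1*421) + (-2 + 0*(C*3))) = 1/((-38 - 1*421) + (-2 + 0*(-24*3))) = 1/((-38 - 421) + (-2 + 0*(-72))) = 1/(-459 + (-2 + 0)) = 1/(-459 - 2) = 1/(-461) = -1/461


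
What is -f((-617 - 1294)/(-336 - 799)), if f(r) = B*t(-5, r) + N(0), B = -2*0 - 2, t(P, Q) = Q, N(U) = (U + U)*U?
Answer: 3822/1135 ≈ 3.3674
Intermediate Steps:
N(U) = 2*U² (N(U) = (2*U)*U = 2*U²)
B = -2 (B = 0 - 2 = -2)
f(r) = -2*r (f(r) = -2*r + 2*0² = -2*r + 2*0 = -2*r + 0 = -2*r)
-f((-617 - 1294)/(-336 - 799)) = -(-2)*(-617 - 1294)/(-336 - 799) = -(-2)*(-1911/(-1135)) = -(-2)*(-1911*(-1/1135)) = -(-2)*1911/1135 = -1*(-3822/1135) = 3822/1135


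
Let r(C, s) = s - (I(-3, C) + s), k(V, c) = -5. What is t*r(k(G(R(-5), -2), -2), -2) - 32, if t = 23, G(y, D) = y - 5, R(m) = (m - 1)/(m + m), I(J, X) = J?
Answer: 37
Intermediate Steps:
R(m) = (-1 + m)/(2*m) (R(m) = (-1 + m)/((2*m)) = (-1 + m)*(1/(2*m)) = (-1 + m)/(2*m))
G(y, D) = -5 + y
r(C, s) = 3 (r(C, s) = s - (-3 + s) = s + (3 - s) = 3)
t*r(k(G(R(-5), -2), -2), -2) - 32 = 23*3 - 32 = 69 - 32 = 37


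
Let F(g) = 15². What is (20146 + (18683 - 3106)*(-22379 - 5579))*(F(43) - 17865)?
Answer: 7681895776800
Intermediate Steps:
F(g) = 225
(20146 + (18683 - 3106)*(-22379 - 5579))*(F(43) - 17865) = (20146 + (18683 - 3106)*(-22379 - 5579))*(225 - 17865) = (20146 + 15577*(-27958))*(-17640) = (20146 - 435501766)*(-17640) = -435481620*(-17640) = 7681895776800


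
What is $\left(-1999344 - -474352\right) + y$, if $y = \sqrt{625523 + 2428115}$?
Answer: $-1524992 + \sqrt{3053638} \approx -1.5232 \cdot 10^{6}$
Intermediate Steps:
$y = \sqrt{3053638} \approx 1747.5$
$\left(-1999344 - -474352\right) + y = \left(-1999344 - -474352\right) + \sqrt{3053638} = \left(-1999344 + 474352\right) + \sqrt{3053638} = -1524992 + \sqrt{3053638}$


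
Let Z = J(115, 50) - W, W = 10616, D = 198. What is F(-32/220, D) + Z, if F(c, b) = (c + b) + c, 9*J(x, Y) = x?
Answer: -5150729/495 ≈ -10406.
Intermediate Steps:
J(x, Y) = x/9
F(c, b) = b + 2*c (F(c, b) = (b + c) + c = b + 2*c)
Z = -95429/9 (Z = (⅑)*115 - 1*10616 = 115/9 - 10616 = -95429/9 ≈ -10603.)
F(-32/220, D) + Z = (198 + 2*(-32/220)) - 95429/9 = (198 + 2*(-32*1/220)) - 95429/9 = (198 + 2*(-8/55)) - 95429/9 = (198 - 16/55) - 95429/9 = 10874/55 - 95429/9 = -5150729/495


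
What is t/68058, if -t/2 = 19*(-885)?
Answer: 295/597 ≈ 0.49414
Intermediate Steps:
t = 33630 (t = -38*(-885) = -2*(-16815) = 33630)
t/68058 = 33630/68058 = 33630*(1/68058) = 295/597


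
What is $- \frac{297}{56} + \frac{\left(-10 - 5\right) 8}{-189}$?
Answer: $- \frac{2353}{504} \approx -4.6686$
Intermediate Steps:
$- \frac{297}{56} + \frac{\left(-10 - 5\right) 8}{-189} = \left(-297\right) \frac{1}{56} + \left(-15\right) 8 \left(- \frac{1}{189}\right) = - \frac{297}{56} - - \frac{40}{63} = - \frac{297}{56} + \frac{40}{63} = - \frac{2353}{504}$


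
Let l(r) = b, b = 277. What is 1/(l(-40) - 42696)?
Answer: -1/42419 ≈ -2.3574e-5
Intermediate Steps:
l(r) = 277
1/(l(-40) - 42696) = 1/(277 - 42696) = 1/(-42419) = -1/42419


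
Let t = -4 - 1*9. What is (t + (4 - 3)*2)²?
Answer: 121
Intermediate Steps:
t = -13 (t = -4 - 9 = -13)
(t + (4 - 3)*2)² = (-13 + (4 - 3)*2)² = (-13 + 1*2)² = (-13 + 2)² = (-11)² = 121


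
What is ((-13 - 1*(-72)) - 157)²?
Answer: 9604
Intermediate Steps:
((-13 - 1*(-72)) - 157)² = ((-13 + 72) - 157)² = (59 - 157)² = (-98)² = 9604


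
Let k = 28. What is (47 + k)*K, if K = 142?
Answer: 10650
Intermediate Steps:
(47 + k)*K = (47 + 28)*142 = 75*142 = 10650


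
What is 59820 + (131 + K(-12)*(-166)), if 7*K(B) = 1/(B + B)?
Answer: 5035967/84 ≈ 59952.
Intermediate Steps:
K(B) = 1/(14*B) (K(B) = 1/(7*(B + B)) = 1/(7*((2*B))) = (1/(2*B))/7 = 1/(14*B))
59820 + (131 + K(-12)*(-166)) = 59820 + (131 + ((1/14)/(-12))*(-166)) = 59820 + (131 + ((1/14)*(-1/12))*(-166)) = 59820 + (131 - 1/168*(-166)) = 59820 + (131 + 83/84) = 59820 + 11087/84 = 5035967/84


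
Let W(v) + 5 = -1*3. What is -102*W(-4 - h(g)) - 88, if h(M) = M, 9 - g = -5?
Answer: 728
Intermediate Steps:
g = 14 (g = 9 - 1*(-5) = 9 + 5 = 14)
W(v) = -8 (W(v) = -5 - 1*3 = -5 - 3 = -8)
-102*W(-4 - h(g)) - 88 = -102*(-8) - 88 = 816 - 88 = 728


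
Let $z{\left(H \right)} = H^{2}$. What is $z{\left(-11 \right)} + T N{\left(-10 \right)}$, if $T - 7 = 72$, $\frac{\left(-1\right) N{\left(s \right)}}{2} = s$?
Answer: $1701$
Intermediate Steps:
$N{\left(s \right)} = - 2 s$
$T = 79$ ($T = 7 + 72 = 79$)
$z{\left(-11 \right)} + T N{\left(-10 \right)} = \left(-11\right)^{2} + 79 \left(\left(-2\right) \left(-10\right)\right) = 121 + 79 \cdot 20 = 121 + 1580 = 1701$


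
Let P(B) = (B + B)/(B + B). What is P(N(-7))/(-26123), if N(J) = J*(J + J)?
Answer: -1/26123 ≈ -3.8280e-5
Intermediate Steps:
N(J) = 2*J² (N(J) = J*(2*J) = 2*J²)
P(B) = 1 (P(B) = (2*B)/((2*B)) = (2*B)*(1/(2*B)) = 1)
P(N(-7))/(-26123) = 1/(-26123) = 1*(-1/26123) = -1/26123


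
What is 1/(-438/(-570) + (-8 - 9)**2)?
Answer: 95/27528 ≈ 0.0034510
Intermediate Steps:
1/(-438/(-570) + (-8 - 9)**2) = 1/(-438*(-1/570) + (-17)**2) = 1/(73/95 + 289) = 1/(27528/95) = 95/27528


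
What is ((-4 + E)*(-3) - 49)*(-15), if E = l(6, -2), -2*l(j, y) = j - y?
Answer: 375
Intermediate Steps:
l(j, y) = y/2 - j/2 (l(j, y) = -(j - y)/2 = y/2 - j/2)
E = -4 (E = (½)*(-2) - ½*6 = -1 - 3 = -4)
((-4 + E)*(-3) - 49)*(-15) = ((-4 - 4)*(-3) - 49)*(-15) = (-8*(-3) - 49)*(-15) = (24 - 49)*(-15) = -25*(-15) = 375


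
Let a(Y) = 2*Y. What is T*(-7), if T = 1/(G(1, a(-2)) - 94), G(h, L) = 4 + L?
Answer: 7/94 ≈ 0.074468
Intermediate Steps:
T = -1/94 (T = 1/((4 + 2*(-2)) - 94) = 1/((4 - 4) - 94) = 1/(0 - 94) = 1/(-94) = -1/94 ≈ -0.010638)
T*(-7) = -1/94*(-7) = 7/94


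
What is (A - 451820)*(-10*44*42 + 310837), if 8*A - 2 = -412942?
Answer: -294366954375/2 ≈ -1.4718e+11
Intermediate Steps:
A = -103235/2 (A = ¼ + (⅛)*(-412942) = ¼ - 206471/4 = -103235/2 ≈ -51618.)
(A - 451820)*(-10*44*42 + 310837) = (-103235/2 - 451820)*(-10*44*42 + 310837) = -1006875*(-440*42 + 310837)/2 = -1006875*(-18480 + 310837)/2 = -1006875/2*292357 = -294366954375/2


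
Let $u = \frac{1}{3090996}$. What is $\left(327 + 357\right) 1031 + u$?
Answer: $\frac{2179782743185}{3090996} \approx 7.052 \cdot 10^{5}$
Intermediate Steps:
$u = \frac{1}{3090996} \approx 3.2352 \cdot 10^{-7}$
$\left(327 + 357\right) 1031 + u = \left(327 + 357\right) 1031 + \frac{1}{3090996} = 684 \cdot 1031 + \frac{1}{3090996} = 705204 + \frac{1}{3090996} = \frac{2179782743185}{3090996}$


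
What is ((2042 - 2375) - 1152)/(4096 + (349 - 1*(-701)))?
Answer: -1485/5146 ≈ -0.28857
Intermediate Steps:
((2042 - 2375) - 1152)/(4096 + (349 - 1*(-701))) = (-333 - 1152)/(4096 + (349 + 701)) = -1485/(4096 + 1050) = -1485/5146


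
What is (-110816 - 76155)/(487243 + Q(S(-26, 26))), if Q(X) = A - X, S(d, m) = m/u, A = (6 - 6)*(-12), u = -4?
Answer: -373942/974499 ≈ -0.38373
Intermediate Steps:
A = 0 (A = 0*(-12) = 0)
S(d, m) = -m/4 (S(d, m) = m/(-4) = m*(-¼) = -m/4)
Q(X) = -X (Q(X) = 0 - X = -X)
(-110816 - 76155)/(487243 + Q(S(-26, 26))) = (-110816 - 76155)/(487243 - (-1)*26/4) = -186971/(487243 - 1*(-13/2)) = -186971/(487243 + 13/2) = -186971/974499/2 = -186971*2/974499 = -373942/974499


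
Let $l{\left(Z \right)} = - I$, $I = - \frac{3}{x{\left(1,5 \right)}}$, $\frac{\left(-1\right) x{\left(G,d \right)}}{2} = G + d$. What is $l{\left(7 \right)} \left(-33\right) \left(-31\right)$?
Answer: $- \frac{1023}{4} \approx -255.75$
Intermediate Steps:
$x{\left(G,d \right)} = - 2 G - 2 d$ ($x{\left(G,d \right)} = - 2 \left(G + d\right) = - 2 G - 2 d$)
$I = \frac{1}{4}$ ($I = - \frac{3}{\left(-2\right) 1 - 10} = - \frac{3}{-2 - 10} = - \frac{3}{-12} = \left(-3\right) \left(- \frac{1}{12}\right) = \frac{1}{4} \approx 0.25$)
$l{\left(Z \right)} = - \frac{1}{4}$ ($l{\left(Z \right)} = \left(-1\right) \frac{1}{4} = - \frac{1}{4}$)
$l{\left(7 \right)} \left(-33\right) \left(-31\right) = \left(- \frac{1}{4}\right) \left(-33\right) \left(-31\right) = \frac{33}{4} \left(-31\right) = - \frac{1023}{4}$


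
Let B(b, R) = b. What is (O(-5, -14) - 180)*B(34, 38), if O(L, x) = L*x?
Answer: -3740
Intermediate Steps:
(O(-5, -14) - 180)*B(34, 38) = (-5*(-14) - 180)*34 = (70 - 180)*34 = -110*34 = -3740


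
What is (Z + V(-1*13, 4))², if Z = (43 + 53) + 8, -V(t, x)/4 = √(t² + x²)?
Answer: 13776 - 832*√185 ≈ 2459.6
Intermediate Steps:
V(t, x) = -4*√(t² + x²)
Z = 104 (Z = 96 + 8 = 104)
(Z + V(-1*13, 4))² = (104 - 4*√((-1*13)² + 4²))² = (104 - 4*√((-13)² + 16))² = (104 - 4*√(169 + 16))² = (104 - 4*√185)²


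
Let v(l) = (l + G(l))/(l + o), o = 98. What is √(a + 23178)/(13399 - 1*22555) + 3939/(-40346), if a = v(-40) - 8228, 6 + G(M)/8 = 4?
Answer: -3939/40346 - √12572138/265524 ≈ -0.11098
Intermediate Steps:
G(M) = -16 (G(M) = -48 + 8*4 = -48 + 32 = -16)
v(l) = (-16 + l)/(98 + l) (v(l) = (l - 16)/(l + 98) = (-16 + l)/(98 + l))
a = -238640/29 (a = (-16 - 40)/(98 - 40) - 8228 = -56/58 - 8228 = (1/58)*(-56) - 8228 = -28/29 - 8228 = -238640/29 ≈ -8229.0)
√(a + 23178)/(13399 - 1*22555) + 3939/(-40346) = √(-238640/29 + 23178)/(13399 - 1*22555) + 3939/(-40346) = √(433522/29)/(13399 - 22555) + 3939*(-1/40346) = (√12572138/29)/(-9156) - 3939/40346 = (√12572138/29)*(-1/9156) - 3939/40346 = -√12572138/265524 - 3939/40346 = -3939/40346 - √12572138/265524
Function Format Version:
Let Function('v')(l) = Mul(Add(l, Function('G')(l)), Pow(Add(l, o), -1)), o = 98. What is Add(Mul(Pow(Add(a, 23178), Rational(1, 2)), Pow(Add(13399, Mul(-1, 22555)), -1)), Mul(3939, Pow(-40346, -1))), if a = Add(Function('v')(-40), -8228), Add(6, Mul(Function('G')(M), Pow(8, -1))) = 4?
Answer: Add(Rational(-3939, 40346), Mul(Rational(-1, 265524), Pow(12572138, Rational(1, 2)))) ≈ -0.11098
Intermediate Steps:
Function('G')(M) = -16 (Function('G')(M) = Add(-48, Mul(8, 4)) = Add(-48, 32) = -16)
Function('v')(l) = Mul(Pow(Add(98, l), -1), Add(-16, l)) (Function('v')(l) = Mul(Add(l, -16), Pow(Add(l, 98), -1)) = Mul(Add(-16, l), Pow(Add(98, l), -1)) = Mul(Pow(Add(98, l), -1), Add(-16, l)))
a = Rational(-238640, 29) (a = Add(Mul(Pow(Add(98, -40), -1), Add(-16, -40)), -8228) = Add(Mul(Pow(58, -1), -56), -8228) = Add(Mul(Rational(1, 58), -56), -8228) = Add(Rational(-28, 29), -8228) = Rational(-238640, 29) ≈ -8229.0)
Add(Mul(Pow(Add(a, 23178), Rational(1, 2)), Pow(Add(13399, Mul(-1, 22555)), -1)), Mul(3939, Pow(-40346, -1))) = Add(Mul(Pow(Add(Rational(-238640, 29), 23178), Rational(1, 2)), Pow(Add(13399, Mul(-1, 22555)), -1)), Mul(3939, Pow(-40346, -1))) = Add(Mul(Pow(Rational(433522, 29), Rational(1, 2)), Pow(Add(13399, -22555), -1)), Mul(3939, Rational(-1, 40346))) = Add(Mul(Mul(Rational(1, 29), Pow(12572138, Rational(1, 2))), Pow(-9156, -1)), Rational(-3939, 40346)) = Add(Mul(Mul(Rational(1, 29), Pow(12572138, Rational(1, 2))), Rational(-1, 9156)), Rational(-3939, 40346)) = Add(Mul(Rational(-1, 265524), Pow(12572138, Rational(1, 2))), Rational(-3939, 40346)) = Add(Rational(-3939, 40346), Mul(Rational(-1, 265524), Pow(12572138, Rational(1, 2))))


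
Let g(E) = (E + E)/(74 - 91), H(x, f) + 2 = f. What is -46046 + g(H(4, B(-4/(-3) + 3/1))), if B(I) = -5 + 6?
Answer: -782780/17 ≈ -46046.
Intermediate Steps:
B(I) = 1
H(x, f) = -2 + f
g(E) = -2*E/17 (g(E) = (2*E)/(-17) = (2*E)*(-1/17) = -2*E/17)
-46046 + g(H(4, B(-4/(-3) + 3/1))) = -46046 - 2*(-2 + 1)/17 = -46046 - 2/17*(-1) = -46046 + 2/17 = -782780/17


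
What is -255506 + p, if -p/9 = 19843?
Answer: -434093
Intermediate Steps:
p = -178587 (p = -9*19843 = -178587)
-255506 + p = -255506 - 178587 = -434093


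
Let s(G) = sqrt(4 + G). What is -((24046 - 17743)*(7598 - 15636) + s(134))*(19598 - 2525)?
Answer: 864978174522 - 17073*sqrt(138) ≈ 8.6498e+11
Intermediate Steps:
-((24046 - 17743)*(7598 - 15636) + s(134))*(19598 - 2525) = -((24046 - 17743)*(7598 - 15636) + sqrt(4 + 134))*(19598 - 2525) = -(6303*(-8038) + sqrt(138))*17073 = -(-50663514 + sqrt(138))*17073 = -(-864978174522 + 17073*sqrt(138)) = 864978174522 - 17073*sqrt(138)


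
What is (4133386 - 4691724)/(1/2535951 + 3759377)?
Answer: -707958904719/4766797931264 ≈ -0.14852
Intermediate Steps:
(4133386 - 4691724)/(1/2535951 + 3759377) = -558338/(1/2535951 + 3759377) = -558338/9533595862528/2535951 = -558338*2535951/9533595862528 = -707958904719/4766797931264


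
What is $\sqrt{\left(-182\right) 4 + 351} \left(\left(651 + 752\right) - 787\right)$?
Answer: $616 i \sqrt{377} \approx 11961.0 i$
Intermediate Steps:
$\sqrt{\left(-182\right) 4 + 351} \left(\left(651 + 752\right) - 787\right) = \sqrt{-728 + 351} \left(1403 - 787\right) = \sqrt{-377} \cdot 616 = i \sqrt{377} \cdot 616 = 616 i \sqrt{377}$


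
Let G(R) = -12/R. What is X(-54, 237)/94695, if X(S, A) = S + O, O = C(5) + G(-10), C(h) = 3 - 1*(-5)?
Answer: -224/473475 ≈ -0.00047310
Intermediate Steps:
C(h) = 8 (C(h) = 3 + 5 = 8)
O = 46/5 (O = 8 - 12/(-10) = 8 - 12*(-1/10) = 8 + 6/5 = 46/5 ≈ 9.2000)
X(S, A) = 46/5 + S (X(S, A) = S + 46/5 = 46/5 + S)
X(-54, 237)/94695 = (46/5 - 54)/94695 = -224/5*1/94695 = -224/473475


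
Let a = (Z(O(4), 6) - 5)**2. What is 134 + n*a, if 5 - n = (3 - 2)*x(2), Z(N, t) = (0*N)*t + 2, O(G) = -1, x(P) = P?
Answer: 161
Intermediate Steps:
Z(N, t) = 2 (Z(N, t) = 0*t + 2 = 0 + 2 = 2)
n = 3 (n = 5 - (3 - 2)*2 = 5 - 2 = 3)
a = 9 (a = (2 - 5)**2 = (-3)**2 = 9)
134 + n*a = 134 + 3*9 = 134 + 27 = 161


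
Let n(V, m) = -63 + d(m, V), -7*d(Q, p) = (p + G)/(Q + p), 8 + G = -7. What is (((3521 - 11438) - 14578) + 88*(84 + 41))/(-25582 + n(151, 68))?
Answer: 17621835/39313921 ≈ 0.44823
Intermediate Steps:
G = -15 (G = -8 - 7 = -15)
d(Q, p) = -(-15 + p)/(7*(Q + p)) (d(Q, p) = -(p - 15)/(7*(Q + p)) = -(-15 + p)/(7*(Q + p)))
n(V, m) = -63 + (15 - V)/(7*(V + m)) (n(V, m) = -63 + (15 - V)/(7*(m + V)) = -63 + (15 - V)/(7*(V + m)))
(((3521 - 11438) - 14578) + 88*(84 + 41))/(-25582 + n(151, 68)) = (((3521 - 11438) - 14578) + 88*(84 + 41))/(-25582 + (15 - 442*151 - 441*68)/(7*(151 + 68))) = ((-7917 - 14578) + 88*125)/(-25582 + (⅐)*(15 - 66742 - 29988)/219) = (-22495 + 11000)/(-25582 + (⅐)*(1/219)*(-96715)) = -11495/(-25582 - 96715/1533) = -11495/(-39313921/1533) = -11495*(-1533/39313921) = 17621835/39313921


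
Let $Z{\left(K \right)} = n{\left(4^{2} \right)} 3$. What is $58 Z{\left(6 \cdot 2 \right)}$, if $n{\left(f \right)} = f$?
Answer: $2784$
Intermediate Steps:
$Z{\left(K \right)} = 48$ ($Z{\left(K \right)} = 4^{2} \cdot 3 = 16 \cdot 3 = 48$)
$58 Z{\left(6 \cdot 2 \right)} = 58 \cdot 48 = 2784$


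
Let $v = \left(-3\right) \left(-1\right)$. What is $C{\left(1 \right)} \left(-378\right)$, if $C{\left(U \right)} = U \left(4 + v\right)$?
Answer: $-2646$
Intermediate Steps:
$v = 3$
$C{\left(U \right)} = 7 U$ ($C{\left(U \right)} = U \left(4 + 3\right) = U 7 = 7 U$)
$C{\left(1 \right)} \left(-378\right) = 7 \cdot 1 \left(-378\right) = 7 \left(-378\right) = -2646$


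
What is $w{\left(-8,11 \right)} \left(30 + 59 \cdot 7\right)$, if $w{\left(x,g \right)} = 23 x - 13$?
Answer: $-87271$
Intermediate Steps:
$w{\left(x,g \right)} = -13 + 23 x$
$w{\left(-8,11 \right)} \left(30 + 59 \cdot 7\right) = \left(-13 + 23 \left(-8\right)\right) \left(30 + 59 \cdot 7\right) = \left(-13 - 184\right) \left(30 + 413\right) = \left(-197\right) 443 = -87271$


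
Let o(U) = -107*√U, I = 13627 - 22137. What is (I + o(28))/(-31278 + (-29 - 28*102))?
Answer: 8510/34163 + 214*√7/34163 ≈ 0.26567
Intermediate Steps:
I = -8510
(I + o(28))/(-31278 + (-29 - 28*102)) = (-8510 - 214*√7)/(-31278 + (-29 - 28*102)) = (-8510 - 214*√7)/(-31278 + (-29 - 2856)) = (-8510 - 214*√7)/(-31278 - 2885) = (-8510 - 214*√7)/(-34163) = (-8510 - 214*√7)*(-1/34163) = 8510/34163 + 214*√7/34163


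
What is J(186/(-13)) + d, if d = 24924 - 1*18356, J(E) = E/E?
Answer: 6569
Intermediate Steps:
J(E) = 1
d = 6568 (d = 24924 - 18356 = 6568)
J(186/(-13)) + d = 1 + 6568 = 6569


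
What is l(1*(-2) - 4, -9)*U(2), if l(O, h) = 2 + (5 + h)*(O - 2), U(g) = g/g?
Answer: 34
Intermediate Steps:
U(g) = 1
l(O, h) = 2 + (-2 + O)*(5 + h) (l(O, h) = 2 + (5 + h)*(-2 + O) = 2 + (-2 + O)*(5 + h))
l(1*(-2) - 4, -9)*U(2) = (-8 - 2*(-9) + 5*(1*(-2) - 4) + (1*(-2) - 4)*(-9))*1 = (-8 + 18 + 5*(-2 - 4) + (-2 - 4)*(-9))*1 = (-8 + 18 + 5*(-6) - 6*(-9))*1 = (-8 + 18 - 30 + 54)*1 = 34*1 = 34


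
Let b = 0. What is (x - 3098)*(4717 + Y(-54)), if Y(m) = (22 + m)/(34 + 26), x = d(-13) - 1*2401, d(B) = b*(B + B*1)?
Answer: -129679251/5 ≈ -2.5936e+7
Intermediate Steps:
d(B) = 0 (d(B) = 0*(B + B*1) = 0*(B + B) = 0*(2*B) = 0)
x = -2401 (x = 0 - 1*2401 = 0 - 2401 = -2401)
Y(m) = 11/30 + m/60 (Y(m) = (22 + m)/60 = (22 + m)*(1/60) = 11/30 + m/60)
(x - 3098)*(4717 + Y(-54)) = (-2401 - 3098)*(4717 + (11/30 + (1/60)*(-54))) = -5499*(4717 + (11/30 - 9/10)) = -5499*(4717 - 8/15) = -5499*70747/15 = -129679251/5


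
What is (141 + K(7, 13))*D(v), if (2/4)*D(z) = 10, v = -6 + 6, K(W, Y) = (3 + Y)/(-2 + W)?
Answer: 2884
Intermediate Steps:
K(W, Y) = (3 + Y)/(-2 + W)
v = 0
D(z) = 20 (D(z) = 2*10 = 20)
(141 + K(7, 13))*D(v) = (141 + (3 + 13)/(-2 + 7))*20 = (141 + 16/5)*20 = (721/5)*20 = 2884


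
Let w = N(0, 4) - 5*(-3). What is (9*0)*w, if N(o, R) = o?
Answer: 0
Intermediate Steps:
w = 15 (w = 0 - 5*(-3) = 0 + 15 = 15)
(9*0)*w = (9*0)*15 = 0*15 = 0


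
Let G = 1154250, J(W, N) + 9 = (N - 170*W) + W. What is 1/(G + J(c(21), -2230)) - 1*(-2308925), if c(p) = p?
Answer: 2651712623351/1148462 ≈ 2.3089e+6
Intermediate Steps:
J(W, N) = -9 + N - 169*W (J(W, N) = -9 + ((N - 170*W) + W) = -9 + (N - 169*W) = -9 + N - 169*W)
1/(G + J(c(21), -2230)) - 1*(-2308925) = 1/(1154250 + (-9 - 2230 - 169*21)) - 1*(-2308925) = 1/(1154250 + (-9 - 2230 - 3549)) + 2308925 = 1/(1154250 - 5788) + 2308925 = 1/1148462 + 2308925 = 2651712623351/1148462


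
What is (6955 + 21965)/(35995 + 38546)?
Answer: 9640/24847 ≈ 0.38797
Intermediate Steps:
(6955 + 21965)/(35995 + 38546) = 28920/74541 = 28920*(1/74541) = 9640/24847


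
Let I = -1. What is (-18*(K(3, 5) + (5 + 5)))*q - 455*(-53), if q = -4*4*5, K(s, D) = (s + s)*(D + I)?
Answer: 73075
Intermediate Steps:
K(s, D) = 2*s*(-1 + D) (K(s, D) = (s + s)*(D - 1) = (2*s)*(-1 + D) = 2*s*(-1 + D))
q = -80 (q = -16*5 = -80)
(-18*(K(3, 5) + (5 + 5)))*q - 455*(-53) = -18*(2*3*(-1 + 5) + (5 + 5))*(-80) - 455*(-53) = -18*(2*3*4 + 10)*(-80) + 24115 = -18*(24 + 10)*(-80) + 24115 = -18*34*(-80) + 24115 = -612*(-80) + 24115 = 48960 + 24115 = 73075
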